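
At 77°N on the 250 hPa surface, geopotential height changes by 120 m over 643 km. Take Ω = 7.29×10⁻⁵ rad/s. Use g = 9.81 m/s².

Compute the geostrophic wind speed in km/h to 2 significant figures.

46 km/h

Coriolis parameter at 77°N:
f = 2Ω sin φ = 2 × 7.29×10⁻⁵ × sin 77° = 1.42×10⁻⁴ s⁻¹
Height gradient: |∂Z/∂n| = 120 m / 643000 m = 1.87×10⁻⁴
On a pressure surface, geostrophic balance gives V_g = (g/f)|∂Z/∂n|:
V_g = 9.81 × 1.87×10⁻⁴ / 1.42×10⁻⁴ = 12.9 m/s
Converting: 12.9 m/s × 3.6 = 46 km/h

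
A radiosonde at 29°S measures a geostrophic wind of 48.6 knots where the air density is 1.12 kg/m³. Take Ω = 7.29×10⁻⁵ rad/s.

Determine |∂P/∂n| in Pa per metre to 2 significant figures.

Coriolis parameter at 29°S:
f = 2Ω sin φ = 2 × 7.29×10⁻⁵ × sin 29° = 7.07×10⁻⁵ s⁻¹
Wind speed in SI: 48.6 knots = 25.0 m/s
Geostrophic balance rearranged: |∂P/∂n| = f ρ V_g
|∂P/∂n| = 7.07×10⁻⁵ × 1.12 × 25.0 = 1.98×10⁻³ Pa/m

2.0×10⁻³ Pa/m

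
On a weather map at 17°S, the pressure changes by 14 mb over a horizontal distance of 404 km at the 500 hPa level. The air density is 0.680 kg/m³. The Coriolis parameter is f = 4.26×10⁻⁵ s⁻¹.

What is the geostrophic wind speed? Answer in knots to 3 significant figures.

Pressure gradient: |∂P/∂n| = 1400 Pa / 404000 m = 3.47×10⁻³ Pa/m
Geostrophic balance (pressure-gradient force = Coriolis force):
V_g = (1/(fρ)) |∂P/∂n| = 3.47×10⁻³ / (4.26×10⁻⁵ × 0.680) = 120 m/s
Converting: 120 m/s × 1.944 = 233 knots

233 knots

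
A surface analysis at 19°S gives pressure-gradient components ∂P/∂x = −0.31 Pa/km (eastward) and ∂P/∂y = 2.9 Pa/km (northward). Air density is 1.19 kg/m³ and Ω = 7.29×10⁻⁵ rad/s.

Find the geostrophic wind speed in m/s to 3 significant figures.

51.6 m/s

Coriolis parameter at 19°S:
f = 2Ω sin φ = 2 × 7.29×10⁻⁵ × sin 19° = 4.75×10⁻⁵ s⁻¹
In the Southern Hemisphere f is negative: f = −4.75×10⁻⁵ s⁻¹.
Component geostrophic relations (x east, y north):
u_g = −(1/(fρ)) ∂P/∂y,  v_g = (1/(fρ)) ∂P/∂x
u_g = −(2.9×10⁻³)/(−4.75×10⁻⁵ × 1.19) = 51.3 m/s;  v_g = (−0.31×10⁻³)/(−4.75×10⁻⁵ × 1.19) = 5.49 m/s
|V_g| = √(u_g² + v_g²) = 51.6 m/s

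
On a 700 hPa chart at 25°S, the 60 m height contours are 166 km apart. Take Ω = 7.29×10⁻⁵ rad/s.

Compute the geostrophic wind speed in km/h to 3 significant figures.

Coriolis parameter at 25°S:
f = 2Ω sin φ = 2 × 7.29×10⁻⁵ × sin 25° = 6.16×10⁻⁵ s⁻¹
Height gradient: |∂Z/∂n| = 60 m / 166000 m = 3.61×10⁻⁴
On a pressure surface, geostrophic balance gives V_g = (g/f)|∂Z/∂n|:
V_g = 9.81 × 3.61×10⁻⁴ / 6.16×10⁻⁵ = 57.5 m/s
Converting: 57.5 m/s × 3.6 = 207 km/h

207 km/h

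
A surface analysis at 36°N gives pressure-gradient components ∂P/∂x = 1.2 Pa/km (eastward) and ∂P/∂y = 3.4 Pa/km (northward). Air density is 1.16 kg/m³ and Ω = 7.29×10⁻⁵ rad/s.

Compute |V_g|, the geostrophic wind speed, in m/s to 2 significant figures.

36 m/s

Coriolis parameter at 36°N:
f = 2Ω sin φ = 2 × 7.29×10⁻⁵ × sin 36° = 8.57×10⁻⁵ s⁻¹
Component geostrophic relations (x east, y north):
u_g = −(1/(fρ)) ∂P/∂y,  v_g = (1/(fρ)) ∂P/∂x
u_g = −(3.4×10⁻³)/(8.57×10⁻⁵ × 1.16) = −34.2 m/s;  v_g = (1.2×10⁻³)/(8.57×10⁻⁵ × 1.16) = 12.1 m/s
|V_g| = √(u_g² + v_g²) = 36.3 m/s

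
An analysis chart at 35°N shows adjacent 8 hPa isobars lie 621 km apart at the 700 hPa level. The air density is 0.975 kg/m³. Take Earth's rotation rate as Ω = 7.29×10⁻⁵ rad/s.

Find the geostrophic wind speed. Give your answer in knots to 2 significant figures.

Coriolis parameter at 35°N:
f = 2Ω sin φ = 2 × 7.29×10⁻⁵ × sin 35° = 8.36×10⁻⁵ s⁻¹
Pressure gradient: |∂P/∂n| = 800 Pa / 621000 m = 1.29×10⁻³ Pa/m
Geostrophic balance (pressure-gradient force = Coriolis force):
V_g = (1/(fρ)) |∂P/∂n| = 1.29×10⁻³ / (8.36×10⁻⁵ × 0.975) = 15.8 m/s
Converting: 15.8 m/s × 1.944 = 31 knots

31 knots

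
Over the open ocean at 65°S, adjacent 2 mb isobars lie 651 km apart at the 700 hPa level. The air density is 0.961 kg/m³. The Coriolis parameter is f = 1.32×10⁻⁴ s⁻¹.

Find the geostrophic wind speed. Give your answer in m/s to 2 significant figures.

2.4 m/s

Pressure gradient: |∂P/∂n| = 200 Pa / 651000 m = 3.07×10⁻⁴ Pa/m
Geostrophic balance (pressure-gradient force = Coriolis force):
V_g = (1/(fρ)) |∂P/∂n| = 3.07×10⁻⁴ / (1.32×10⁻⁴ × 0.961) = 2.42 m/s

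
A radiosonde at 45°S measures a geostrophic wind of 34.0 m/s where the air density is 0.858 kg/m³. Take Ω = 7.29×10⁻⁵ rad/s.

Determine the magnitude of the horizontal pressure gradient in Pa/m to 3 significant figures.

3.01×10⁻³ Pa/m

Coriolis parameter at 45°S:
f = 2Ω sin φ = 2 × 7.29×10⁻⁵ × sin 45° = 1.03×10⁻⁴ s⁻¹
Geostrophic balance rearranged: |∂P/∂n| = f ρ V_g
|∂P/∂n| = 1.03×10⁻⁴ × 0.858 × 34.0 = 3.01×10⁻³ Pa/m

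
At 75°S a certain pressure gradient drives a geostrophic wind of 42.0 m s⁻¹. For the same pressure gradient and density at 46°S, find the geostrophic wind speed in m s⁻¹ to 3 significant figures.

56.4 m s⁻¹

With the same pressure gradient and density, V_g ∝ 1/f ∝ 1/sin φ.
V₂ = V₁ · sin φ₁ / sin φ₂ = 42.0 × sin 75° / sin 46°
V₂ = 42.0 × 0.9659/0.7193 = 56.4 m s⁻¹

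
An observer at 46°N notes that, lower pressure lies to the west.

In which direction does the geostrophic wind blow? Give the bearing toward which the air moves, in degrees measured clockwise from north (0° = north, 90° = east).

The pressure-gradient force points toward the west (bearing 270°).
Geostrophic balance: in the Northern Hemisphere the Coriolis force deflects motion to the right, so the geostrophic wind blows 90° to the right of the pressure-gradient force (low pressure on the left).
Rotating 270° by 90° clockwise gives 000° — the wind blows toward the north.

000°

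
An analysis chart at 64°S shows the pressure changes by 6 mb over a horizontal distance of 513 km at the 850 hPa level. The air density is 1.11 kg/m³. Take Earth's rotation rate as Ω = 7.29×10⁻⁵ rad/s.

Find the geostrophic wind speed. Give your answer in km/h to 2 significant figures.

Coriolis parameter at 64°S:
f = 2Ω sin φ = 2 × 7.29×10⁻⁵ × sin 64° = 1.31×10⁻⁴ s⁻¹
Pressure gradient: |∂P/∂n| = 600 Pa / 513000 m = 1.17×10⁻³ Pa/m
Geostrophic balance (pressure-gradient force = Coriolis force):
V_g = (1/(fρ)) |∂P/∂n| = 1.17×10⁻³ / (1.31×10⁻⁴ × 1.11) = 8.04 m/s
Converting: 8.04 m/s × 3.6 = 29 km/h

29 km/h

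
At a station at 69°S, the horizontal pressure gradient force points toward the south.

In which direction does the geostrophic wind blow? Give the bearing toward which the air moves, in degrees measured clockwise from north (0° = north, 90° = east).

090°

The pressure-gradient force points toward the south (bearing 180°).
Geostrophic balance: in the Southern Hemisphere the Coriolis force deflects motion to the left, so the geostrophic wind blows 90° to the left of the pressure-gradient force (low pressure on the right).
Rotating 180° by 90° counterclockwise gives 090° — the wind blows toward the east.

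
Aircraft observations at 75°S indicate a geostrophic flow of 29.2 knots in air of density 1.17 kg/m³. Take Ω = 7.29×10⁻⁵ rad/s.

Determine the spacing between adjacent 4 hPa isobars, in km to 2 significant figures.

160 km

Coriolis parameter at 75°S:
f = 2Ω sin φ = 2 × 7.29×10⁻⁵ × sin 75° = 1.41×10⁻⁴ s⁻¹
Wind speed in SI: 29.2 knots = 15.0 m/s
Geostrophic balance rearranged: |∂P/∂n| = f ρ V_g
|∂P/∂n| = 1.41×10⁻⁴ × 1.17 × 15.0 = 2.48×10⁻³ Pa/m
Isobar spacing: Δn = ΔP/|∂P/∂n| = 400 Pa / 2.48×10⁻³ Pa/m = 161604 m ≈ 160 km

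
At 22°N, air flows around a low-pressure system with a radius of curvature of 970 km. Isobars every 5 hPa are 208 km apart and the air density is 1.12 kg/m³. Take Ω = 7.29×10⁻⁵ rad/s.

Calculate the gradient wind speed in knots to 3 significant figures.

51.1 knots

Coriolis parameter at 22°N:
f = 2Ω sin φ = 2 × 7.29×10⁻⁵ × sin 22° = 5.46×10⁻⁵ s⁻¹
Pressure gradient: |∂P/∂n| = 500 Pa / 208000 m = 2.40×10⁻³ Pa/m
Geostrophic speed: V_g = |∂P/∂n|/(fρ) = 2.40×10⁻³/(5.46×10⁻⁵ × 1.12) = 39.3 m/s
Around a low, centrifugal force acts outward with Coriolis, so pressure-gradient force balances both:
(1/ρ)|∂P/∂n| = fV + V²/R  →  V² + fR·V − fR·V_g = 0
With fR = 5.46×10⁻⁵ × 970×10³ m = 53.0 m/s:
V = [−fR + √((fR)² + 4 fR V_g)]/2 = [−53.0 + √(53.0² + 4×53.0×39.3)]/2 = 26.3 m/s
Subgeostrophic (V < V_g = 39.3 m/s), as expected around a low.
Converting: 26.3 m/s × 1.944 = 51.1 knots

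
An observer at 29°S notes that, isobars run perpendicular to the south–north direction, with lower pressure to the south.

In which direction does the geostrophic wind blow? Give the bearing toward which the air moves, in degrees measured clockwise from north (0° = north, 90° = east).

The pressure-gradient force points toward the south (bearing 180°).
Geostrophic balance: in the Southern Hemisphere the Coriolis force deflects motion to the left, so the geostrophic wind blows 90° to the left of the pressure-gradient force (low pressure on the right).
Rotating 180° by 90° counterclockwise gives 090° — the wind blows toward the east.

090°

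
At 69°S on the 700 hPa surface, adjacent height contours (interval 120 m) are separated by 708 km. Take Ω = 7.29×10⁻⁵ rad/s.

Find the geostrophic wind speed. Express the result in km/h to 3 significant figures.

Coriolis parameter at 69°S:
f = 2Ω sin φ = 2 × 7.29×10⁻⁵ × sin 69° = 1.36×10⁻⁴ s⁻¹
Height gradient: |∂Z/∂n| = 120 m / 708000 m = 1.69×10⁻⁴
On a pressure surface, geostrophic balance gives V_g = (g/f)|∂Z/∂n|:
V_g = 9.81 × 1.69×10⁻⁴ / 1.36×10⁻⁴ = 12.2 m/s
Converting: 12.2 m/s × 3.6 = 44.0 km/h

44.0 km/h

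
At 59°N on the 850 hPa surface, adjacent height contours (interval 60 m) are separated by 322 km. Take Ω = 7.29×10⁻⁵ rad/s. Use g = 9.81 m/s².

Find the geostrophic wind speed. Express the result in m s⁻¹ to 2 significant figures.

Coriolis parameter at 59°N:
f = 2Ω sin φ = 2 × 7.29×10⁻⁵ × sin 59° = 1.25×10⁻⁴ s⁻¹
Height gradient: |∂Z/∂n| = 60 m / 322000 m = 1.86×10⁻⁴
On a pressure surface, geostrophic balance gives V_g = (g/f)|∂Z/∂n|:
V_g = 9.81 × 1.86×10⁻⁴ / 1.25×10⁻⁴ = 14.6 m/s

15 m s⁻¹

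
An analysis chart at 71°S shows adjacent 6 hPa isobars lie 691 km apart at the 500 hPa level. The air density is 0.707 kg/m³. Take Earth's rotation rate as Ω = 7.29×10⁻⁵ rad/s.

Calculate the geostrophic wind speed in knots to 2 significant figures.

Coriolis parameter at 71°S:
f = 2Ω sin φ = 2 × 7.29×10⁻⁵ × sin 71° = 1.38×10⁻⁴ s⁻¹
Pressure gradient: |∂P/∂n| = 600 Pa / 691000 m = 8.68×10⁻⁴ Pa/m
Geostrophic balance (pressure-gradient force = Coriolis force):
V_g = (1/(fρ)) |∂P/∂n| = 8.68×10⁻⁴ / (1.38×10⁻⁴ × 0.707) = 8.91 m/s
Converting: 8.91 m/s × 1.944 = 17 knots

17 knots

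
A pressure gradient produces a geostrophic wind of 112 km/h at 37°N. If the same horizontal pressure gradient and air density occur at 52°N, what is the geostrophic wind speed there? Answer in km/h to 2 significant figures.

86 km/h

With the same pressure gradient and density, V_g ∝ 1/f ∝ 1/sin φ.
V₂ = V₁ · sin φ₁ / sin φ₂ = 112 × sin 37° / sin 52°
V₂ = 112 × 0.6018/0.7880 = 86 km/h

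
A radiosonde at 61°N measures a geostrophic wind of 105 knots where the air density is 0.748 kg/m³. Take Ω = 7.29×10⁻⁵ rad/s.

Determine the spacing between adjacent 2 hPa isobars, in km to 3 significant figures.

38.8 km

Coriolis parameter at 61°N:
f = 2Ω sin φ = 2 × 7.29×10⁻⁵ × sin 61° = 1.28×10⁻⁴ s⁻¹
Wind speed in SI: 105 knots = 54.0 m/s
Geostrophic balance rearranged: |∂P/∂n| = f ρ V_g
|∂P/∂n| = 1.28×10⁻⁴ × 0.748 × 54.0 = 5.15×10⁻³ Pa/m
Isobar spacing: Δn = ΔP/|∂P/∂n| = 200 Pa / 5.15×10⁻³ Pa/m = 38817 m ≈ 38.8 km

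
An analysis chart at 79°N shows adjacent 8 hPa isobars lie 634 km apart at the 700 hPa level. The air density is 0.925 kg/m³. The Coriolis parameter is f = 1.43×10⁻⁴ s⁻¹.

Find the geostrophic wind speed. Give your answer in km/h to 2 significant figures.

Pressure gradient: |∂P/∂n| = 800 Pa / 634000 m = 1.26×10⁻³ Pa/m
Geostrophic balance (pressure-gradient force = Coriolis force):
V_g = (1/(fρ)) |∂P/∂n| = 1.26×10⁻³ / (1.43×10⁻⁴ × 0.925) = 9.54 m/s
Converting: 9.54 m/s × 3.6 = 34 km/h

34 km/h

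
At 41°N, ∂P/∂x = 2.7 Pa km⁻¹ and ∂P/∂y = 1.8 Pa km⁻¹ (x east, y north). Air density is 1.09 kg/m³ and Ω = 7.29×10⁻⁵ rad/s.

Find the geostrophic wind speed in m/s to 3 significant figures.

Coriolis parameter at 41°N:
f = 2Ω sin φ = 2 × 7.29×10⁻⁵ × sin 41° = 9.57×10⁻⁵ s⁻¹
Component geostrophic relations (x east, y north):
u_g = −(1/(fρ)) ∂P/∂y,  v_g = (1/(fρ)) ∂P/∂x
u_g = −(1.8×10⁻³)/(9.57×10⁻⁵ × 1.09) = −17.3 m/s;  v_g = (2.7×10⁻³)/(9.57×10⁻⁵ × 1.09) = 25.9 m/s
|V_g| = √(u_g² + v_g²) = 31.1 m/s

31.1 m/s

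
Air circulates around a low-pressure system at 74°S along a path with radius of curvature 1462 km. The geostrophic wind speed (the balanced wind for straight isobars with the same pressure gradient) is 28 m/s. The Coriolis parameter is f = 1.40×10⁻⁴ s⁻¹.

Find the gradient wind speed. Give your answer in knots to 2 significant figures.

Around a low, centrifugal force acts outward with Coriolis, so pressure-gradient force balances both:
(1/ρ)|∂P/∂n| = fV + V²/R  →  V² + fR·V − fR·V_g = 0
With fR = 1.40×10⁻⁴ × 1462×10³ m = 205 m/s:
V = [−fR + √((fR)² + 4 fR V_g)]/2 = [−205 + √(205² + 4×205×28)]/2 = 25 m/s
Subgeostrophic (V < V_g = 28 m/s), as expected around a low.
Converting: 25 m/s × 1.944 = 49 knots

49 knots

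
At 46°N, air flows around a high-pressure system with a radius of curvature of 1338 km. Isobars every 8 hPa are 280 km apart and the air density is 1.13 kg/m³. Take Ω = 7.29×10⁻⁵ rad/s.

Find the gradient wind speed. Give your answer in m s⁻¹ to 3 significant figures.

30.9 m s⁻¹

Coriolis parameter at 46°N:
f = 2Ω sin φ = 2 × 7.29×10⁻⁵ × sin 46° = 1.05×10⁻⁴ s⁻¹
Pressure gradient: |∂P/∂n| = 800 Pa / 280000 m = 2.86×10⁻³ Pa/m
Geostrophic speed: V_g = |∂P/∂n|/(fρ) = 2.86×10⁻³/(1.05×10⁻⁴ × 1.13) = 24.1 m/s
Around a high, pressure-gradient force acts outward with centrifugal, so Coriolis balances both:
fV = (1/ρ)|∂P/∂n| + V²/R  →  V² − fR·V + fR·V_g = 0
With fR = 1.05×10⁻⁴ × 1338×10³ m = 140 m/s:
V = [fR − √((fR)² − 4 fR V_g)]/2 = [140 − √(140² − 4×140×24.1)]/2 = 30.9 m/s
Supergeostrophic (V > V_g = 24.1 m/s), as expected around a high.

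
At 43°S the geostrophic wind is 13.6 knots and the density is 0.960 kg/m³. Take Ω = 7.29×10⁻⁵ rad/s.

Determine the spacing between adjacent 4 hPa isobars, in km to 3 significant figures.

599 km

Coriolis parameter at 43°S:
f = 2Ω sin φ = 2 × 7.29×10⁻⁵ × sin 43° = 9.94×10⁻⁵ s⁻¹
Wind speed in SI: 13.6 knots = 7.00 m/s
Geostrophic balance rearranged: |∂P/∂n| = f ρ V_g
|∂P/∂n| = 9.94×10⁻⁵ × 0.960 × 7.00 = 6.68×10⁻⁴ Pa/m
Isobar spacing: Δn = ΔP/|∂P/∂n| = 400 Pa / 6.68×10⁻⁴ Pa/m = 598923 m ≈ 599 km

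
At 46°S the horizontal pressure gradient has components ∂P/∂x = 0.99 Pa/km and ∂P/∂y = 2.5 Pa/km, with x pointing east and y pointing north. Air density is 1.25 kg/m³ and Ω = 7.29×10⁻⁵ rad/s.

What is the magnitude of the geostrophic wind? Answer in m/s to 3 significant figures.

Coriolis parameter at 46°S:
f = 2Ω sin φ = 2 × 7.29×10⁻⁵ × sin 46° = 1.05×10⁻⁴ s⁻¹
In the Southern Hemisphere f is negative: f = −1.05×10⁻⁴ s⁻¹.
Component geostrophic relations (x east, y north):
u_g = −(1/(fρ)) ∂P/∂y,  v_g = (1/(fρ)) ∂P/∂x
u_g = −(2.5×10⁻³)/(−1.05×10⁻⁴ × 1.25) = 19.1 m/s;  v_g = (0.99×10⁻³)/(−1.05×10⁻⁴ × 1.25) = −7.55 m/s
|V_g| = √(u_g² + v_g²) = 20.5 m/s

20.5 m/s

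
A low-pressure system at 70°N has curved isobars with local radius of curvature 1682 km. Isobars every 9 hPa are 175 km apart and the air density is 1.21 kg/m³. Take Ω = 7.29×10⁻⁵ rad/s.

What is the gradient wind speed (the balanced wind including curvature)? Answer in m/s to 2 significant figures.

Coriolis parameter at 70°N:
f = 2Ω sin φ = 2 × 7.29×10⁻⁵ × sin 70° = 1.37×10⁻⁴ s⁻¹
Pressure gradient: |∂P/∂n| = 900 Pa / 175000 m = 5.14×10⁻³ Pa/m
Geostrophic speed: V_g = |∂P/∂n|/(fρ) = 5.14×10⁻³/(1.37×10⁻⁴ × 1.21) = 31.0 m/s
Around a low, centrifugal force acts outward with Coriolis, so pressure-gradient force balances both:
(1/ρ)|∂P/∂n| = fV + V²/R  →  V² + fR·V − fR·V_g = 0
With fR = 1.37×10⁻⁴ × 1682×10³ m = 230 m/s:
V = [−fR + √((fR)² + 4 fR V_g)]/2 = [−230 + √(230² + 4×230×31)]/2 = 27.7 m/s
Subgeostrophic (V < V_g = 31 m/s), as expected around a low.

28 m/s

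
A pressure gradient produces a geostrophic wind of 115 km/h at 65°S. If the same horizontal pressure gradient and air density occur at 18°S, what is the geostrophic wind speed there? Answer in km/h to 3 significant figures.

337 km/h

With the same pressure gradient and density, V_g ∝ 1/f ∝ 1/sin φ.
V₂ = V₁ · sin φ₁ / sin φ₂ = 115 × sin 65° / sin 18°
V₂ = 115 × 0.9063/0.3090 = 337 km/h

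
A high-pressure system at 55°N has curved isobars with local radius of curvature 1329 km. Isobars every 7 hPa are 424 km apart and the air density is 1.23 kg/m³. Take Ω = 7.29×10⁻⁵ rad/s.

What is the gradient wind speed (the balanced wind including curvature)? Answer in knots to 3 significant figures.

23.7 knots

Coriolis parameter at 55°N:
f = 2Ω sin φ = 2 × 7.29×10⁻⁵ × sin 55° = 1.19×10⁻⁴ s⁻¹
Pressure gradient: |∂P/∂n| = 700 Pa / 424000 m = 1.65×10⁻³ Pa/m
Geostrophic speed: V_g = |∂P/∂n|/(fρ) = 1.65×10⁻³/(1.19×10⁻⁴ × 1.23) = 11.2 m/s
Around a high, pressure-gradient force acts outward with centrifugal, so Coriolis balances both:
fV = (1/ρ)|∂P/∂n| + V²/R  →  V² − fR·V + fR·V_g = 0
With fR = 1.19×10⁻⁴ × 1329×10³ m = 159 m/s:
V = [fR − √((fR)² − 4 fR V_g)]/2 = [159 − √(159² − 4×159×11.2)]/2 = 12.2 m/s
Supergeostrophic (V > V_g = 11.2 m/s), as expected around a high.
Converting: 12.2 m/s × 1.944 = 23.7 knots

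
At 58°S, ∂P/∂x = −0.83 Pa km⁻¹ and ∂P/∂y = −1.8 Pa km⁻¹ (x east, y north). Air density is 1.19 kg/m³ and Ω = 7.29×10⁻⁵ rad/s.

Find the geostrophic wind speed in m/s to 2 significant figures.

Coriolis parameter at 58°S:
f = 2Ω sin φ = 2 × 7.29×10⁻⁵ × sin 58° = 1.24×10⁻⁴ s⁻¹
In the Southern Hemisphere f is negative: f = −1.24×10⁻⁴ s⁻¹.
Component geostrophic relations (x east, y north):
u_g = −(1/(fρ)) ∂P/∂y,  v_g = (1/(fρ)) ∂P/∂x
u_g = −(−1.8×10⁻³)/(−1.24×10⁻⁴ × 1.19) = −12.2 m/s;  v_g = (−0.83×10⁻³)/(−1.24×10⁻⁴ × 1.19) = 5.64 m/s
|V_g| = √(u_g² + v_g²) = 13.5 m/s

13 m/s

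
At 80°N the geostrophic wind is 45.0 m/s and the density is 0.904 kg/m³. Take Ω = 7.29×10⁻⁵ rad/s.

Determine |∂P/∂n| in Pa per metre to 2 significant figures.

Coriolis parameter at 80°N:
f = 2Ω sin φ = 2 × 7.29×10⁻⁵ × sin 80° = 1.44×10⁻⁴ s⁻¹
Geostrophic balance rearranged: |∂P/∂n| = f ρ V_g
|∂P/∂n| = 1.44×10⁻⁴ × 0.904 × 45.0 = 5.84×10⁻³ Pa/m

5.8×10⁻³ Pa/m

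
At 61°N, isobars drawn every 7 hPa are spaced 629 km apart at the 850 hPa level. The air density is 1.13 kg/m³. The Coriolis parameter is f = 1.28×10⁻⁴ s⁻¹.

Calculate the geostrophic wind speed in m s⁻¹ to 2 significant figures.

7.7 m s⁻¹

Pressure gradient: |∂P/∂n| = 700 Pa / 629000 m = 1.11×10⁻³ Pa/m
Geostrophic balance (pressure-gradient force = Coriolis force):
V_g = (1/(fρ)) |∂P/∂n| = 1.11×10⁻³ / (1.28×10⁻⁴ × 1.13) = 7.69 m/s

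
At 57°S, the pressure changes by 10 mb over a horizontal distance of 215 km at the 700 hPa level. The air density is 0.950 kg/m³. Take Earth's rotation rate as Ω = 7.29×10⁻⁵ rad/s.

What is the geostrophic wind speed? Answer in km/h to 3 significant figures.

144 km/h

Coriolis parameter at 57°S:
f = 2Ω sin φ = 2 × 7.29×10⁻⁵ × sin 57° = 1.22×10⁻⁴ s⁻¹
Pressure gradient: |∂P/∂n| = 1000 Pa / 215000 m = 4.65×10⁻³ Pa/m
Geostrophic balance (pressure-gradient force = Coriolis force):
V_g = (1/(fρ)) |∂P/∂n| = 4.65×10⁻³ / (1.22×10⁻⁴ × 0.950) = 40.0 m/s
Converting: 40.0 m/s × 3.6 = 144 km/h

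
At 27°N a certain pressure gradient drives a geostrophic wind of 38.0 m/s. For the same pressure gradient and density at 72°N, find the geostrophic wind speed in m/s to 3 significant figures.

With the same pressure gradient and density, V_g ∝ 1/f ∝ 1/sin φ.
V₂ = V₁ · sin φ₁ / sin φ₂ = 38.0 × sin 27° / sin 72°
V₂ = 38.0 × 0.4540/0.9511 = 18.1 m/s

18.1 m/s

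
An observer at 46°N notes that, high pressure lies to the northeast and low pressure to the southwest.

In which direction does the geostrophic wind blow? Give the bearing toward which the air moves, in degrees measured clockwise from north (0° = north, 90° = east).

The pressure-gradient force points toward the southwest (bearing 225°).
Geostrophic balance: in the Northern Hemisphere the Coriolis force deflects motion to the right, so the geostrophic wind blows 90° to the right of the pressure-gradient force (low pressure on the left).
Rotating 225° by 90° clockwise gives 315° — the wind blows toward the northwest.

315°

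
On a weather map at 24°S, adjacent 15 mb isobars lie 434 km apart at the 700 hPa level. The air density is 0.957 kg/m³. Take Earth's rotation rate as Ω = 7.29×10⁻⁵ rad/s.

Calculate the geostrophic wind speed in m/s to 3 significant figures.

Coriolis parameter at 24°S:
f = 2Ω sin φ = 2 × 7.29×10⁻⁵ × sin 24° = 5.93×10⁻⁵ s⁻¹
Pressure gradient: |∂P/∂n| = 1500 Pa / 434000 m = 3.46×10⁻³ Pa/m
Geostrophic balance (pressure-gradient force = Coriolis force):
V_g = (1/(fρ)) |∂P/∂n| = 3.46×10⁻³ / (5.93×10⁻⁵ × 0.957) = 60.9 m/s

60.9 m/s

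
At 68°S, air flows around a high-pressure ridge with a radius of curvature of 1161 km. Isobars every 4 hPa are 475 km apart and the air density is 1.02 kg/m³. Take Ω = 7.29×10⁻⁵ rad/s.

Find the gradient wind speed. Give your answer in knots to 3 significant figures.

12.4 knots

Coriolis parameter at 68°S:
f = 2Ω sin φ = 2 × 7.29×10⁻⁵ × sin 68° = 1.35×10⁻⁴ s⁻¹
Pressure gradient: |∂P/∂n| = 400 Pa / 475000 m = 8.42×10⁻⁴ Pa/m
Geostrophic speed: V_g = |∂P/∂n|/(fρ) = 8.42×10⁻⁴/(1.35×10⁻⁴ × 1.02) = 6.11 m/s
Around a high, pressure-gradient force acts outward with centrifugal, so Coriolis balances both:
fV = (1/ρ)|∂P/∂n| + V²/R  →  V² − fR·V + fR·V_g = 0
With fR = 1.35×10⁻⁴ × 1161×10³ m = 157 m/s:
V = [fR − √((fR)² − 4 fR V_g)]/2 = [157 − √(157² − 4×157×6.11)]/2 = 6.37 m/s
Supergeostrophic (V > V_g = 6.11 m/s), as expected around a high.
Converting: 6.37 m/s × 1.944 = 12.4 knots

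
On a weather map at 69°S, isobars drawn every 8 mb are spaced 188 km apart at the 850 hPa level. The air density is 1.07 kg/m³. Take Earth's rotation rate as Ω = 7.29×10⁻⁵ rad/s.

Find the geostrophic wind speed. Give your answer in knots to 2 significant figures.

Coriolis parameter at 69°S:
f = 2Ω sin φ = 2 × 7.29×10⁻⁵ × sin 69° = 1.36×10⁻⁴ s⁻¹
Pressure gradient: |∂P/∂n| = 800 Pa / 188000 m = 4.26×10⁻³ Pa/m
Geostrophic balance (pressure-gradient force = Coriolis force):
V_g = (1/(fρ)) |∂P/∂n| = 4.26×10⁻³ / (1.36×10⁻⁴ × 1.07) = 29.2 m/s
Converting: 29.2 m/s × 1.944 = 57 knots

57 knots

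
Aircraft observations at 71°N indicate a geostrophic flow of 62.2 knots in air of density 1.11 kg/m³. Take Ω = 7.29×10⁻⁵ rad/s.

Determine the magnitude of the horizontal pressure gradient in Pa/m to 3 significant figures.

4.90×10⁻³ Pa/m

Coriolis parameter at 71°N:
f = 2Ω sin φ = 2 × 7.29×10⁻⁵ × sin 71° = 1.38×10⁻⁴ s⁻¹
Wind speed in SI: 62.2 knots = 32.0 m/s
Geostrophic balance rearranged: |∂P/∂n| = f ρ V_g
|∂P/∂n| = 1.38×10⁻⁴ × 1.11 × 32.0 = 4.90×10⁻³ Pa/m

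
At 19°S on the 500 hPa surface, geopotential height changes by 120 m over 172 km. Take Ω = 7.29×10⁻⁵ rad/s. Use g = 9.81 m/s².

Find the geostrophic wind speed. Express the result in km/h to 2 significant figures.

Coriolis parameter at 19°S:
f = 2Ω sin φ = 2 × 7.29×10⁻⁵ × sin 19° = 4.75×10⁻⁵ s⁻¹
Height gradient: |∂Z/∂n| = 120 m / 172000 m = 6.98×10⁻⁴
On a pressure surface, geostrophic balance gives V_g = (g/f)|∂Z/∂n|:
V_g = 9.81 × 6.98×10⁻⁴ / 4.75×10⁻⁵ = 144 m/s
Converting: 144 m/s × 3.6 = 520 km/h

520 km/h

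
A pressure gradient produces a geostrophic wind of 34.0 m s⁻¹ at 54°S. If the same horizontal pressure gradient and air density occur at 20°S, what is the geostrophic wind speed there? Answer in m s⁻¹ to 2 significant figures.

With the same pressure gradient and density, V_g ∝ 1/f ∝ 1/sin φ.
V₂ = V₁ · sin φ₁ / sin φ₂ = 34.0 × sin 54° / sin 20°
V₂ = 34.0 × 0.8090/0.3420 = 80 m s⁻¹

80 m s⁻¹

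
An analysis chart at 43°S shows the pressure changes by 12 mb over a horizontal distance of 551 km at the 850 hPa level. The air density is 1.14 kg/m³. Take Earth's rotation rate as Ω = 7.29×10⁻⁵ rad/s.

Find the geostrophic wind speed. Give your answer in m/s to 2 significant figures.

Coriolis parameter at 43°S:
f = 2Ω sin φ = 2 × 7.29×10⁻⁵ × sin 43° = 9.94×10⁻⁵ s⁻¹
Pressure gradient: |∂P/∂n| = 1200 Pa / 551000 m = 2.18×10⁻³ Pa/m
Geostrophic balance (pressure-gradient force = Coriolis force):
V_g = (1/(fρ)) |∂P/∂n| = 2.18×10⁻³ / (9.94×10⁻⁵ × 1.14) = 19.2 m/s

19 m/s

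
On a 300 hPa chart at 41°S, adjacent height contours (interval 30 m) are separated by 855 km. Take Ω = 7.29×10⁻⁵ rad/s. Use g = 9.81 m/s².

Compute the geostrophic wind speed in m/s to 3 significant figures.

Coriolis parameter at 41°S:
f = 2Ω sin φ = 2 × 7.29×10⁻⁵ × sin 41° = 9.57×10⁻⁵ s⁻¹
Height gradient: |∂Z/∂n| = 30 m / 855000 m = 3.51×10⁻⁵
On a pressure surface, geostrophic balance gives V_g = (g/f)|∂Z/∂n|:
V_g = 9.81 × 3.51×10⁻⁵ / 9.57×10⁻⁵ = 3.60 m/s

3.60 m/s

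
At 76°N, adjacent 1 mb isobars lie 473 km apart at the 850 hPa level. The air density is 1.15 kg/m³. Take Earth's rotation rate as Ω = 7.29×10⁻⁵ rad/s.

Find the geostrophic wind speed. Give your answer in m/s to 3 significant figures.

Coriolis parameter at 76°N:
f = 2Ω sin φ = 2 × 7.29×10⁻⁵ × sin 76° = 1.41×10⁻⁴ s⁻¹
Pressure gradient: |∂P/∂n| = 100 Pa / 473000 m = 2.11×10⁻⁴ Pa/m
Geostrophic balance (pressure-gradient force = Coriolis force):
V_g = (1/(fρ)) |∂P/∂n| = 2.11×10⁻⁴ / (1.41×10⁻⁴ × 1.15) = 1.30 m/s

1.30 m/s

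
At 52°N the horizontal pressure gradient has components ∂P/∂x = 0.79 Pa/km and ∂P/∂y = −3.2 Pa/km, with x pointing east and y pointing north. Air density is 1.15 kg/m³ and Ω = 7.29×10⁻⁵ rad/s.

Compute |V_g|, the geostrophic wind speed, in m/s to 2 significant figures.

25 m/s

Coriolis parameter at 52°N:
f = 2Ω sin φ = 2 × 7.29×10⁻⁵ × sin 52° = 1.15×10⁻⁴ s⁻¹
Component geostrophic relations (x east, y north):
u_g = −(1/(fρ)) ∂P/∂y,  v_g = (1/(fρ)) ∂P/∂x
u_g = −(−3.2×10⁻³)/(1.15×10⁻⁴ × 1.15) = 24.2 m/s;  v_g = (0.79×10⁻³)/(1.15×10⁻⁴ × 1.15) = 5.98 m/s
|V_g| = √(u_g² + v_g²) = 24.9 m/s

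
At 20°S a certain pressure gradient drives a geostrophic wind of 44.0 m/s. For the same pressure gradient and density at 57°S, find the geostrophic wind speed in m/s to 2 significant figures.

With the same pressure gradient and density, V_g ∝ 1/f ∝ 1/sin φ.
V₂ = V₁ · sin φ₁ / sin φ₂ = 44.0 × sin 20° / sin 57°
V₂ = 44.0 × 0.3420/0.8387 = 18 m/s

18 m/s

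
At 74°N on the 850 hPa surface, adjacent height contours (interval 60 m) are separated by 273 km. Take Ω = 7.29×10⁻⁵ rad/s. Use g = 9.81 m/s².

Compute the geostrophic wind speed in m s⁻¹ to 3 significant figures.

Coriolis parameter at 74°N:
f = 2Ω sin φ = 2 × 7.29×10⁻⁵ × sin 74° = 1.40×10⁻⁴ s⁻¹
Height gradient: |∂Z/∂n| = 60 m / 273000 m = 2.20×10⁻⁴
On a pressure surface, geostrophic balance gives V_g = (g/f)|∂Z/∂n|:
V_g = 9.81 × 2.20×10⁻⁴ / 1.40×10⁻⁴ = 15.4 m/s

15.4 m s⁻¹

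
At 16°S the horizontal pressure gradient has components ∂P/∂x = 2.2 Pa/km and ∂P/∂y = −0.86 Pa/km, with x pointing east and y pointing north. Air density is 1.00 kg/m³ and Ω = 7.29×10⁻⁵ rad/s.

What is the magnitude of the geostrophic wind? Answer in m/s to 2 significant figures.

Coriolis parameter at 16°S:
f = 2Ω sin φ = 2 × 7.29×10⁻⁵ × sin 16° = 4.02×10⁻⁵ s⁻¹
In the Southern Hemisphere f is negative: f = −4.02×10⁻⁵ s⁻¹.
Component geostrophic relations (x east, y north):
u_g = −(1/(fρ)) ∂P/∂y,  v_g = (1/(fρ)) ∂P/∂x
u_g = −(−0.86×10⁻³)/(−4.02×10⁻⁵ × 1.00) = −21.4 m/s;  v_g = (2.2×10⁻³)/(−4.02×10⁻⁵ × 1.00) = −54.7 m/s
|V_g| = √(u_g² + v_g²) = 58.8 m/s

59 m/s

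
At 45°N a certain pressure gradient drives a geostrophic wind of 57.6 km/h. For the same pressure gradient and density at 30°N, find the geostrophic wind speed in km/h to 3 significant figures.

81.5 km/h

With the same pressure gradient and density, V_g ∝ 1/f ∝ 1/sin φ.
V₂ = V₁ · sin φ₁ / sin φ₂ = 57.6 × sin 45° / sin 30°
V₂ = 57.6 × 0.7071/0.5000 = 81.5 km/h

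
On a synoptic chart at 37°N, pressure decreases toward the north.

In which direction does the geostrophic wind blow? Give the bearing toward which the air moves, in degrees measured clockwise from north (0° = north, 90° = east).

The pressure-gradient force points toward the north (bearing 000°).
Geostrophic balance: in the Northern Hemisphere the Coriolis force deflects motion to the right, so the geostrophic wind blows 90° to the right of the pressure-gradient force (low pressure on the left).
Rotating 000° by 90° clockwise gives 090° — the wind blows toward the east.

090°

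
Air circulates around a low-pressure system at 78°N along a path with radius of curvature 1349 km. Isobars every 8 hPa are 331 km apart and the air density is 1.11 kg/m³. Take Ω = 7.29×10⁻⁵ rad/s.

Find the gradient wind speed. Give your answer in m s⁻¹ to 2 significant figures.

14 m s⁻¹

Coriolis parameter at 78°N:
f = 2Ω sin φ = 2 × 7.29×10⁻⁵ × sin 78° = 1.43×10⁻⁴ s⁻¹
Pressure gradient: |∂P/∂n| = 800 Pa / 331000 m = 2.42×10⁻³ Pa/m
Geostrophic speed: V_g = |∂P/∂n|/(fρ) = 2.42×10⁻³/(1.43×10⁻⁴ × 1.11) = 15.3 m/s
Around a low, centrifugal force acts outward with Coriolis, so pressure-gradient force balances both:
(1/ρ)|∂P/∂n| = fV + V²/R  →  V² + fR·V − fR·V_g = 0
With fR = 1.43×10⁻⁴ × 1349×10³ m = 192 m/s:
V = [−fR + √((fR)² + 4 fR V_g)]/2 = [−192 + √(192² + 4×192×15.3)]/2 = 14.2 m/s
Subgeostrophic (V < V_g = 15.3 m/s), as expected around a low.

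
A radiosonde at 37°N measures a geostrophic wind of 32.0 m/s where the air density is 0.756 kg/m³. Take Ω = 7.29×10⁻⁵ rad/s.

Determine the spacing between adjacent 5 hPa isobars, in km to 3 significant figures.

Coriolis parameter at 37°N:
f = 2Ω sin φ = 2 × 7.29×10⁻⁵ × sin 37° = 8.77×10⁻⁵ s⁻¹
Geostrophic balance rearranged: |∂P/∂n| = f ρ V_g
|∂P/∂n| = 8.77×10⁻⁵ × 0.756 × 32.0 = 2.12×10⁻³ Pa/m
Isobar spacing: Δn = ΔP/|∂P/∂n| = 500 Pa / 2.12×10⁻³ Pa/m = 235547 m ≈ 236 km

236 km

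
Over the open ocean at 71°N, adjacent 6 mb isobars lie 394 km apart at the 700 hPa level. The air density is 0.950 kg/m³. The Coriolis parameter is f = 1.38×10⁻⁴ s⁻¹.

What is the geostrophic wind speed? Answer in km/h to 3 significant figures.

41.8 km/h

Pressure gradient: |∂P/∂n| = 600 Pa / 394000 m = 1.52×10⁻³ Pa/m
Geostrophic balance (pressure-gradient force = Coriolis force):
V_g = (1/(fρ)) |∂P/∂n| = 1.52×10⁻³ / (1.38×10⁻⁴ × 0.950) = 11.6 m/s
Converting: 11.6 m/s × 3.6 = 41.8 km/h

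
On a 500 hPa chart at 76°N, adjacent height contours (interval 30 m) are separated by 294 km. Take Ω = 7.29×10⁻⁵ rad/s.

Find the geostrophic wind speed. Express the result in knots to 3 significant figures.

Coriolis parameter at 76°N:
f = 2Ω sin φ = 2 × 7.29×10⁻⁵ × sin 76° = 1.41×10⁻⁴ s⁻¹
Height gradient: |∂Z/∂n| = 30 m / 294000 m = 1.02×10⁻⁴
On a pressure surface, geostrophic balance gives V_g = (g/f)|∂Z/∂n|:
V_g = 9.81 × 1.02×10⁻⁴ / 1.41×10⁻⁴ = 7.08 m/s
Converting: 7.08 m/s × 1.944 = 13.8 knots

13.8 knots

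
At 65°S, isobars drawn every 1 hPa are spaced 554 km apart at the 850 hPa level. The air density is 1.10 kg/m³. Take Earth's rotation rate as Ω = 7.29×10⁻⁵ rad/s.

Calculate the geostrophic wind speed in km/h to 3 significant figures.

4.47 km/h

Coriolis parameter at 65°S:
f = 2Ω sin φ = 2 × 7.29×10⁻⁵ × sin 65° = 1.32×10⁻⁴ s⁻¹
Pressure gradient: |∂P/∂n| = 100 Pa / 554000 m = 1.81×10⁻⁴ Pa/m
Geostrophic balance (pressure-gradient force = Coriolis force):
V_g = (1/(fρ)) |∂P/∂n| = 1.81×10⁻⁴ / (1.32×10⁻⁴ × 1.10) = 1.24 m/s
Converting: 1.24 m/s × 3.6 = 4.47 km/h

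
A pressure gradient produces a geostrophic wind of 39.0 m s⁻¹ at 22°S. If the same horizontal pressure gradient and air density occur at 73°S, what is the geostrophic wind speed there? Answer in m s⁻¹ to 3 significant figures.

15.3 m s⁻¹

With the same pressure gradient and density, V_g ∝ 1/f ∝ 1/sin φ.
V₂ = V₁ · sin φ₁ / sin φ₂ = 39.0 × sin 22° / sin 73°
V₂ = 39.0 × 0.3746/0.9563 = 15.3 m s⁻¹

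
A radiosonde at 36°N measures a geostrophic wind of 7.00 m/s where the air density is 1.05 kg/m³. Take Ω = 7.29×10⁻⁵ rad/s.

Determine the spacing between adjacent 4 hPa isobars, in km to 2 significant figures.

Coriolis parameter at 36°N:
f = 2Ω sin φ = 2 × 7.29×10⁻⁵ × sin 36° = 8.57×10⁻⁵ s⁻¹
Geostrophic balance rearranged: |∂P/∂n| = f ρ V_g
|∂P/∂n| = 8.57×10⁻⁵ × 1.05 × 7.00 = 6.30×10⁻⁴ Pa/m
Isobar spacing: Δn = ΔP/|∂P/∂n| = 400 Pa / 6.30×10⁻⁴ Pa/m = 635033 m ≈ 640 km

640 km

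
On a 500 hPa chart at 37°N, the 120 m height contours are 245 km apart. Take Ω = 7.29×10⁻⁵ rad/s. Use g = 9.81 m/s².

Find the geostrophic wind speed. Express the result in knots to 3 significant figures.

106 knots

Coriolis parameter at 37°N:
f = 2Ω sin φ = 2 × 7.29×10⁻⁵ × sin 37° = 8.77×10⁻⁵ s⁻¹
Height gradient: |∂Z/∂n| = 120 m / 245000 m = 4.90×10⁻⁴
On a pressure surface, geostrophic balance gives V_g = (g/f)|∂Z/∂n|:
V_g = 9.81 × 4.90×10⁻⁴ / 8.77×10⁻⁵ = 54.8 m/s
Converting: 54.8 m/s × 1.944 = 106 knots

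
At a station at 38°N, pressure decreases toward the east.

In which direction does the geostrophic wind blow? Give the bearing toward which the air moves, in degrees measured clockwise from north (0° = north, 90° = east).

The pressure-gradient force points toward the east (bearing 090°).
Geostrophic balance: in the Northern Hemisphere the Coriolis force deflects motion to the right, so the geostrophic wind blows 90° to the right of the pressure-gradient force (low pressure on the left).
Rotating 090° by 90° clockwise gives 180° — the wind blows toward the south.

180°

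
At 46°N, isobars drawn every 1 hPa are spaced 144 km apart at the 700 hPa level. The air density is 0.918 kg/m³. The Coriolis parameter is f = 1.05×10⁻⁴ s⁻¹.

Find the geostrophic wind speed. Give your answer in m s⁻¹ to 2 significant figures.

Pressure gradient: |∂P/∂n| = 100 Pa / 144000 m = 6.94×10⁻⁴ Pa/m
Geostrophic balance (pressure-gradient force = Coriolis force):
V_g = (1/(fρ)) |∂P/∂n| = 6.94×10⁻⁴ / (1.05×10⁻⁴ × 0.918) = 7.20 m/s

7.2 m s⁻¹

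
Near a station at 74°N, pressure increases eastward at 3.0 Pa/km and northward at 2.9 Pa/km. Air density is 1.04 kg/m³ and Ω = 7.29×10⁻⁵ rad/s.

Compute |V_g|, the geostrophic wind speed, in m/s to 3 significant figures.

28.6 m/s

Coriolis parameter at 74°N:
f = 2Ω sin φ = 2 × 7.29×10⁻⁵ × sin 74° = 1.40×10⁻⁴ s⁻¹
Component geostrophic relations (x east, y north):
u_g = −(1/(fρ)) ∂P/∂y,  v_g = (1/(fρ)) ∂P/∂x
u_g = −(2.9×10⁻³)/(1.40×10⁻⁴ × 1.04) = −19.9 m/s;  v_g = (3.0×10⁻³)/(1.40×10⁻⁴ × 1.04) = 20.6 m/s
|V_g| = √(u_g² + v_g²) = 28.6 m/s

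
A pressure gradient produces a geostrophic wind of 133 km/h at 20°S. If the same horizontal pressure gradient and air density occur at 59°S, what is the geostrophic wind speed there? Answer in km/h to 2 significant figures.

With the same pressure gradient and density, V_g ∝ 1/f ∝ 1/sin φ.
V₂ = V₁ · sin φ₁ / sin φ₂ = 133 × sin 20° / sin 59°
V₂ = 133 × 0.3420/0.8572 = 53 km/h

53 km/h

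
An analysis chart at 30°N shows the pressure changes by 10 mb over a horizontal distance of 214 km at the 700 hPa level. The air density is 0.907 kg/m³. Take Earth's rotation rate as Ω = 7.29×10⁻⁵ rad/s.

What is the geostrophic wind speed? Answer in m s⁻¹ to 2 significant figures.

71 m s⁻¹

Coriolis parameter at 30°N:
f = 2Ω sin φ = 2 × 7.29×10⁻⁵ × sin 30° = 7.29×10⁻⁵ s⁻¹
Pressure gradient: |∂P/∂n| = 1000 Pa / 214000 m = 4.67×10⁻³ Pa/m
Geostrophic balance (pressure-gradient force = Coriolis force):
V_g = (1/(fρ)) |∂P/∂n| = 4.67×10⁻³ / (7.29×10⁻⁵ × 0.907) = 70.7 m/s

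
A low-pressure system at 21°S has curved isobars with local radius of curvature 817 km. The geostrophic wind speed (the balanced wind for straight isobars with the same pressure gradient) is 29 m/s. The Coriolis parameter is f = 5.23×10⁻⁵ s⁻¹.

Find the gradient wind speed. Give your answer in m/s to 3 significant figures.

Around a low, centrifugal force acts outward with Coriolis, so pressure-gradient force balances both:
(1/ρ)|∂P/∂n| = fV + V²/R  →  V² + fR·V − fR·V_g = 0
With fR = 5.23×10⁻⁵ × 817×10³ m = 42.7 m/s:
V = [−fR + √((fR)² + 4 fR V_g)]/2 = [−42.7 + √(42.7² + 4×42.7×29)]/2 = 19.8 m/s
Subgeostrophic (V < V_g = 29 m/s), as expected around a low.

19.8 m/s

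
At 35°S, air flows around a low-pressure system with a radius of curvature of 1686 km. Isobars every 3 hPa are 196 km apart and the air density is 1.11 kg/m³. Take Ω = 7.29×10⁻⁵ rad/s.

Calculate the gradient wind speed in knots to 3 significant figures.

29.0 knots

Coriolis parameter at 35°S:
f = 2Ω sin φ = 2 × 7.29×10⁻⁵ × sin 35° = 8.36×10⁻⁵ s⁻¹
Pressure gradient: |∂P/∂n| = 300 Pa / 196000 m = 1.53×10⁻³ Pa/m
Geostrophic speed: V_g = |∂P/∂n|/(fρ) = 1.53×10⁻³/(8.36×10⁻⁵ × 1.11) = 16.5 m/s
Around a low, centrifugal force acts outward with Coriolis, so pressure-gradient force balances both:
(1/ρ)|∂P/∂n| = fV + V²/R  →  V² + fR·V − fR·V_g = 0
With fR = 8.36×10⁻⁵ × 1686×10³ m = 141 m/s:
V = [−fR + √((fR)² + 4 fR V_g)]/2 = [−141 + √(141² + 4×141×16.5)]/2 = 14.9 m/s
Subgeostrophic (V < V_g = 16.5 m/s), as expected around a low.
Converting: 14.9 m/s × 1.944 = 29.0 knots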